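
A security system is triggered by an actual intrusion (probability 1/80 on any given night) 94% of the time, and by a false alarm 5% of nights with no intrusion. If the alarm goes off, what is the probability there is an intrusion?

Let D = the rare event, + = positive/flagged.
P(D) = 1/80
P(+|D) = 94/100 = 47/50
P(+|D') = 5/100 = 1/20
P(+) = P(+|D)P(D) + P(+|D')P(D')
     = \frac{47}{50} × \frac{1}{80} + \frac{1}{20} × \frac{79}{80}
     = \frac{489}{8000}
P(D|+) = P(+|D)P(D)/P(+) = \frac{94}{489}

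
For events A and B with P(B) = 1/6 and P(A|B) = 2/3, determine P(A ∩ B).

By definition, P(A|B) = P(A ∩ B) / P(B)
So P(A ∩ B) = P(A|B) × P(B)
= 2/3 × 1/6
= 1/9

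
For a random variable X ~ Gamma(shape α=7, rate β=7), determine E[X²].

Using the identity E[X²] = Var(X) + (E[X])²:
E[X] = 1
Var(X) = \frac{1}{7}
E[X²] = \frac{1}{7} + (1)²
= \frac{8}{7}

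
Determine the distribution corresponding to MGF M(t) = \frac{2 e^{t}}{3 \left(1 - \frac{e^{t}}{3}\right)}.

The MGF M(t) = \frac{2 e^{t}}{3 \left(1 - \frac{e^{t}}{3}\right)} is the standard form for the Geometric distribution.
Comparing with the known MGF formula identifies: Geometric(p=2/3), X = trial number of first success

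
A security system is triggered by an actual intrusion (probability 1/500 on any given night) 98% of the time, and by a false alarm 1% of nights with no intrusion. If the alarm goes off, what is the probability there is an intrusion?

Let D = the rare event, + = positive/flagged.
P(D) = 1/500
P(+|D) = 98/100 = 49/50
P(+|D') = 1/100
P(+) = P(+|D)P(D) + P(+|D')P(D')
     = \frac{49}{50} × \frac{1}{500} + \frac{1}{100} × \frac{499}{500}
     = \frac{597}{50000}
P(D|+) = P(+|D)P(D)/P(+) = \frac{98}{597}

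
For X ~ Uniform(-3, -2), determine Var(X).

For X ~ Uniform(-3, -2):
Var(X) = \frac{1}{12}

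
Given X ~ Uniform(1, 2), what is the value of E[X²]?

Using the identity E[X²] = Var(X) + (E[X])²:
E[X] = \frac{3}{2}
Var(X) = \frac{1}{12}
E[X²] = \frac{1}{12} + (\frac{3}{2})²
= \frac{7}{3}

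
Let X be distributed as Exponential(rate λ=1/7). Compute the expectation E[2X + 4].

For X ~ Exponential(rate λ=1/7):
E[X] = 7
E[2X + 4] = 2 × E[X] + 4 = 18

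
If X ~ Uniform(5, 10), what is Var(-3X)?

For X ~ Uniform(5, 10):
Var(X) = \frac{25}{12}
Var(-3X) = (-3)² × Var(X) = 9 × \frac{25}{12} = \frac{75}{4}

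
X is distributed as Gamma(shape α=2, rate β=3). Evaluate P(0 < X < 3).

P(0 < X < 3) = ∫_{0}^{3} f(x) dx
where f(x) = 9 x e^{- 3 x}
= 1 - \frac{10}{e^{9}}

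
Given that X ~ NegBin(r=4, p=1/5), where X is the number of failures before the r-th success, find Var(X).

For X ~ NegBin(r=4, p=1/5), where X is the number of failures before the r-th success:
Var(X) = 80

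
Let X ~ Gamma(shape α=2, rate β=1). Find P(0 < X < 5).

P(0 < X < 5) = ∫_{0}^{5} f(x) dx
where f(x) = x e^{- x}
= 1 - \frac{6}{e^{5}}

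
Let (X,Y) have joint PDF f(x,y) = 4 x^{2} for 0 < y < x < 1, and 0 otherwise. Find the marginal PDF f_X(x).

f_X(x) = ∫_0^x 4 x^{2} dy = 4 x^{3}
for 0 < x < 1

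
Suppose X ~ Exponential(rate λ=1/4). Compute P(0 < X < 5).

P(0 < X < 5) = ∫_{0}^{5} f(x) dx
where f(x) = \frac{e^{- \frac{x}{4}}}{4}
= 1 - e^{- \frac{5}{4}}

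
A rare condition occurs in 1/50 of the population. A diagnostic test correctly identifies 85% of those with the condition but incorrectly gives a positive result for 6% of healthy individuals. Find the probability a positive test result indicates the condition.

Let D = the rare event, + = positive/flagged.
P(D) = 1/50
P(+|D) = 85/100 = 17/20
P(+|D') = 6/100 = 3/50
P(+) = P(+|D)P(D) + P(+|D')P(D')
     = \frac{17}{20} × \frac{1}{50} + \frac{3}{50} × \frac{49}{50}
     = \frac{379}{5000}
P(D|+) = P(+|D)P(D)/P(+) = \frac{85}{379}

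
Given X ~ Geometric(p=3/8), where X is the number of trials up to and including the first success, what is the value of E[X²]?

Using the identity E[X²] = Var(X) + (E[X])²:
E[X] = \frac{8}{3}
Var(X) = \frac{40}{9}
E[X²] = \frac{40}{9} + (\frac{8}{3})²
= \frac{104}{9}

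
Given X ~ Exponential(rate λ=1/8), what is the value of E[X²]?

Using the identity E[X²] = Var(X) + (E[X])²:
E[X] = 8
Var(X) = 64
E[X²] = 64 + (8)²
= 128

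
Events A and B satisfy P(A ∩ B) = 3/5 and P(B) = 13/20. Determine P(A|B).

P(A|B) = P(A ∩ B) / P(B)
= (3/5) / (13/20)
= 12/13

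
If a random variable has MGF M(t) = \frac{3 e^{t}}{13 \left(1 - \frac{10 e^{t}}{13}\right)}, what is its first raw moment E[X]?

To find E[X], compute M^(1)(0):
M^(1)(t) = \frac{3 e^{t}}{13 \left(1 - \frac{10 e^{t}}{13}\right)} + \frac{30 e^{2 t}}{169 \left(1 - \frac{10 e^{t}}{13}\right)^{2}}
M^(1)(0) = \frac{13}{3}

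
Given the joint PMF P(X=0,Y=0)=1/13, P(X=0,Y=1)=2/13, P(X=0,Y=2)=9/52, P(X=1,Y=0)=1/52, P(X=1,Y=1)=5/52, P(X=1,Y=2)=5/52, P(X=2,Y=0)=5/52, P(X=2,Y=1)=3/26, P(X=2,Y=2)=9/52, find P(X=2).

P(X=2) = P(X=2,Y=0) + P(X=2,Y=1) + P(X=2,Y=2)
= 5/52 + 3/26 + 9/52
= 5/13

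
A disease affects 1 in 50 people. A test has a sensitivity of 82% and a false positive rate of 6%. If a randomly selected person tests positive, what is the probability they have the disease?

Let D = the rare event, + = positive/flagged.
P(D) = 1/50
P(+|D) = 82/100 = 41/50
P(+|D') = 6/100 = 3/50
P(+) = P(+|D)P(D) + P(+|D')P(D')
     = \frac{41}{50} × \frac{1}{50} + \frac{3}{50} × \frac{49}{50}
     = \frac{47}{625}
P(D|+) = P(+|D)P(D)/P(+) = \frac{41}{188}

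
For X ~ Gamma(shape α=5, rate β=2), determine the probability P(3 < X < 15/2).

P(3 < X < 15/2) = ∫_{3}^{15/2} f(x) dx
where f(x) = \frac{4 x^{4} e^{- 2 x}}{3}
= \frac{-22403 + 920 e^{9}}{8 e^{15}}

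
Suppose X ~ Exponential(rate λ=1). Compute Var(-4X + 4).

For X ~ Exponential(rate λ=1):
Var(X) = 1
Var(-4X + 4) = (-4)² × Var(X) = 16 × 1 = 16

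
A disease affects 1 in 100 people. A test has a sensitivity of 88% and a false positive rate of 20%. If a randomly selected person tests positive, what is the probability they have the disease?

Let D = the rare event, + = positive/flagged.
P(D) = 1/100
P(+|D) = 88/100 = 22/25
P(+|D') = 20/100 = 1/5
P(+) = P(+|D)P(D) + P(+|D')P(D')
     = \frac{22}{25} × \frac{1}{100} + \frac{1}{5} × \frac{99}{100}
     = \frac{517}{2500}
P(D|+) = P(+|D)P(D)/P(+) = \frac{2}{47}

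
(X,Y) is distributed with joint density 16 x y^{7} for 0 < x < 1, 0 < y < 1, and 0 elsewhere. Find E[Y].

E[Y] = ∫_0^1 ∫_0^1 y × f(x,y) dx dy
= \frac{8}{9}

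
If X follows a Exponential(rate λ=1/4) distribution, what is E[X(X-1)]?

E[X(X-1)] = E[X² - X] = E[X²] - E[X]
E[X] = 4
E[X²] = Var(X) + (E[X])² = 16 + (4)² = 32
E[X(X-1)] = 32 - 4 = 28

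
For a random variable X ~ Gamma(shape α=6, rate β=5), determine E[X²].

Using the identity E[X²] = Var(X) + (E[X])²:
E[X] = \frac{6}{5}
Var(X) = \frac{6}{25}
E[X²] = \frac{6}{25} + (\frac{6}{5})²
= \frac{42}{25}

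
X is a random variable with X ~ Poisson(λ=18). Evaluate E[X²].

Using the identity E[X²] = Var(X) + (E[X])²:
E[X] = 18
Var(X) = 18
E[X²] = 18 + (18)²
= 342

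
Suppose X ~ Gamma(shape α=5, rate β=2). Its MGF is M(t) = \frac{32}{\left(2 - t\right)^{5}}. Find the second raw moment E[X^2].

To find E[X^2], compute M^(2)(0):
M^(1)(t) = \frac{160}{\left(2 - t\right)^{6}}
M^(2)(t) = \frac{960}{\left(2 - t\right)^{7}}
M^(2)(0) = \frac{15}{2}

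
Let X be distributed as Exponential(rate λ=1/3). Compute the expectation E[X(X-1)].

E[X(X-1)] = E[X² - X] = E[X²] - E[X]
E[X] = 3
E[X²] = Var(X) + (E[X])² = 9 + (3)² = 18
E[X(X-1)] = 18 - 3 = 15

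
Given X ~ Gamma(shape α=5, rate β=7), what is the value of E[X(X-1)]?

E[X(X-1)] = E[X² - X] = E[X²] - E[X]
E[X] = \frac{5}{7}
E[X²] = Var(X) + (E[X])² = \frac{5}{49} + (\frac{5}{7})² = \frac{30}{49}
E[X(X-1)] = \frac{30}{49} - \frac{5}{7} = - \frac{5}{49}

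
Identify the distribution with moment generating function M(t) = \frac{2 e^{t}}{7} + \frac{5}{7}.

The MGF M(t) = \frac{2 e^{t}}{7} + \frac{5}{7} is the standard form for the Bernoulli distribution.
Comparing with the known MGF formula identifies: Bernoulli(p=2/7)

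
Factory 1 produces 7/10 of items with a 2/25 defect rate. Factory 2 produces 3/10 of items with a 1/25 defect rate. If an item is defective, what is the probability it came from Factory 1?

Using Bayes' theorem:
P(F1) = 7/10, P(D|F1) = 2/25
P(F2) = 3/10, P(D|F2) = 1/25
P(D) = P(D|F1)P(F1) + P(D|F2)P(F2)
     = \frac{17}{250}
P(F1|D) = P(D|F1)P(F1) / P(D)
= \frac{14}{17}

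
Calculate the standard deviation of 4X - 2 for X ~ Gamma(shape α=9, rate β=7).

For X ~ Gamma(shape α=9, rate β=7):
Var(X) = \frac{9}{49}
SD(X) = √(Var(X)) = √(\frac{9}{49}) = \frac{3}{7}
SD(4X - 2) = |4| × SD(X) = 4 × \frac{3}{7} = \frac{12}{7}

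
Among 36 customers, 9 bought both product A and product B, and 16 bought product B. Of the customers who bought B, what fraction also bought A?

P(A ∩ B) = 9/36 = 1/4
P(B) = 16/36 = 4/9
P(A|B) = P(A ∩ B) / P(B) = (1/4) / (4/9) = 9/16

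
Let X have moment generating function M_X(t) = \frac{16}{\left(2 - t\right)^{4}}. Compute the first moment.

To find E[X], compute M^(1)(0):
M^(1)(t) = \frac{64}{\left(2 - t\right)^{5}}
M^(1)(0) = 2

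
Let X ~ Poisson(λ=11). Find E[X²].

Using the identity E[X²] = Var(X) + (E[X])²:
E[X] = 11
Var(X) = 11
E[X²] = 11 + (11)²
= 132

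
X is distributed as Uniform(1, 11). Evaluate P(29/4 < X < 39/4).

P(29/4 < X < 39/4) = ∫_{29/4}^{39/4} f(x) dx
where f(x) = \frac{1}{10}
= \frac{1}{4}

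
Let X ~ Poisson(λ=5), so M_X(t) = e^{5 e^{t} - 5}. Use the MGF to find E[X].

To find E[X], compute M^(1)(0):
M^(1)(t) = 5 e^{t} e^{5 e^{t} - 5}
M^(1)(0) = 5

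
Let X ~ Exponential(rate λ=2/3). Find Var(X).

For X ~ Exponential(rate λ=2/3):
Var(X) = \frac{9}{4}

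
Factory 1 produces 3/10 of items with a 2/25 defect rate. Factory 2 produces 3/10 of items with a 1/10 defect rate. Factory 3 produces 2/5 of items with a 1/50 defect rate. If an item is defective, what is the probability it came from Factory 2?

Using Bayes' theorem:
P(F1) = 3/10, P(D|F1) = 2/25
P(F2) = 3/10, P(D|F2) = 1/10
P(F3) = 2/5, P(D|F3) = 1/50
P(D) = P(D|F1)P(F1) + P(D|F2)P(F2) + P(D|F3)P(F3)
     = \frac{31}{500}
P(F2|D) = P(D|F2)P(F2) / P(D)
= \frac{15}{31}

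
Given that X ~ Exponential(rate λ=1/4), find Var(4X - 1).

For X ~ Exponential(rate λ=1/4):
Var(X) = 16
Var(4X - 1) = (4)² × Var(X) = 16 × 16 = 256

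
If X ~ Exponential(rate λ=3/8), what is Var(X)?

For X ~ Exponential(rate λ=3/8):
Var(X) = \frac{64}{9}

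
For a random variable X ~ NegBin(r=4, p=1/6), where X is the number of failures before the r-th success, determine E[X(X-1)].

E[X(X-1)] = E[X² - X] = E[X²] - E[X]
E[X] = 20
E[X²] = Var(X) + (E[X])² = 120 + (20)² = 520
E[X(X-1)] = 520 - 20 = 500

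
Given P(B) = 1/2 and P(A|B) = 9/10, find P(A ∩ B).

By definition, P(A|B) = P(A ∩ B) / P(B)
So P(A ∩ B) = P(A|B) × P(B)
= 9/10 × 1/2
= 9/20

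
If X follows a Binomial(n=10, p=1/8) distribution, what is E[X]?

For X ~ Binomial(n=10, p=1/8), the expected value is:
E[X] = \frac{5}{4}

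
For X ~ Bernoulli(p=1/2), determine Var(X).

For X ~ Bernoulli(p=1/2):
Var(X) = \frac{1}{4}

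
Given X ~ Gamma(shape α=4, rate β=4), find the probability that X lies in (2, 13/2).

P(2 < X < 13/2) = ∫_{2}^{13/2} f(x) dx
where f(x) = \frac{128 x^{3} e^{- 4 x}}{3}
= \frac{-9883 + 379 e^{18}}{3 e^{26}}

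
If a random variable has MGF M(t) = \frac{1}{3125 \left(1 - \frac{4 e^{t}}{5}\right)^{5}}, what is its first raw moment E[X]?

To find E[X], compute M^(1)(0):
M^(1)(t) = \frac{4 e^{t}}{3125 \left(1 - \frac{4 e^{t}}{5}\right)^{6}}
M^(1)(0) = 20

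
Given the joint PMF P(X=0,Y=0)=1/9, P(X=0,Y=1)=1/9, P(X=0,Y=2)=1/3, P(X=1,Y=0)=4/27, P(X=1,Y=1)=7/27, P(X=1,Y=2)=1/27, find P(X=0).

P(X=0) = P(X=0,Y=0) + P(X=0,Y=1) + P(X=0,Y=2)
= 1/9 + 1/9 + 1/3
= 5/9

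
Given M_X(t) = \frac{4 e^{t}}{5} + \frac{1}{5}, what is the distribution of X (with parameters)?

The MGF M(t) = \frac{4 e^{t}}{5} + \frac{1}{5} is the standard form for the Bernoulli distribution.
Comparing with the known MGF formula identifies: Bernoulli(p=4/5)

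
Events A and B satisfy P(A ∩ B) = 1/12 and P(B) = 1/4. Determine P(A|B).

P(A|B) = P(A ∩ B) / P(B)
= (1/12) / (1/4)
= 1/3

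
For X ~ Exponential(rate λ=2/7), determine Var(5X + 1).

For X ~ Exponential(rate λ=2/7):
Var(X) = \frac{49}{4}
Var(5X + 1) = (5)² × Var(X) = 25 × \frac{49}{4} = \frac{1225}{4}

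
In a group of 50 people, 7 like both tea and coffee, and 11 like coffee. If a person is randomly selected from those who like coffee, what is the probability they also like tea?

P(A ∩ B) = 7/50
P(B) = 11/50
P(A|B) = P(A ∩ B) / P(B) = (7/50) / (11/50) = 7/11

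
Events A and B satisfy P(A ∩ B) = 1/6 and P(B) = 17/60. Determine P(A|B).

P(A|B) = P(A ∩ B) / P(B)
= (1/6) / (17/60)
= 10/17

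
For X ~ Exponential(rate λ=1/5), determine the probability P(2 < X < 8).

P(2 < X < 8) = ∫_{2}^{8} f(x) dx
where f(x) = \frac{e^{- \frac{x}{5}}}{5}
= - \frac{1 - e^{\frac{6}{5}}}{e^{\frac{8}{5}}}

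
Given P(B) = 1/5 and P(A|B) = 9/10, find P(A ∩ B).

By definition, P(A|B) = P(A ∩ B) / P(B)
So P(A ∩ B) = P(A|B) × P(B)
= 9/10 × 1/5
= 9/50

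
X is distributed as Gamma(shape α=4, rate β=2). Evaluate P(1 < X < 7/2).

P(1 < X < 7/2) = ∫_{1}^{7/2} f(x) dx
where f(x) = \frac{8 x^{3} e^{- 2 x}}{3}
= \frac{-269 + 19 e^{5}}{3 e^{7}}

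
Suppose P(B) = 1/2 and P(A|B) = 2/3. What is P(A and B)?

By definition, P(A|B) = P(A ∩ B) / P(B)
So P(A ∩ B) = P(A|B) × P(B)
= 2/3 × 1/2
= 1/3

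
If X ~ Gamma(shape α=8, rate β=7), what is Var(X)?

For X ~ Gamma(shape α=8, rate β=7):
Var(X) = \frac{8}{49}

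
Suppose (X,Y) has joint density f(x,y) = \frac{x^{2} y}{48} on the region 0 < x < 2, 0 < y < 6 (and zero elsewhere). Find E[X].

f_X(x) = ∫_0^6 \frac{x^{2} y}{48} dy = \frac{3 x^{2}}{8}
E[X] = ∫_0^2 x × (\frac{3 x^{2}}{8}) dx = \frac{3}{2}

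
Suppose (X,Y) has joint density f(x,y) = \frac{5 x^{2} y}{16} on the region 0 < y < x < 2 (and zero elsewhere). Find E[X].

f_X(x) = ∫_0^x \frac{5 x^{2} y}{16} dy = \frac{5 x^{4}}{32}
E[X] = ∫_0^2 x × (\frac{5 x^{4}}{32}) dx = \frac{5}{3}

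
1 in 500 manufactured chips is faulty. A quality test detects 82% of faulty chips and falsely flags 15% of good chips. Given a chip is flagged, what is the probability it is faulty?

Let D = the rare event, + = positive/flagged.
P(D) = 1/500
P(+|D) = 82/100 = 41/50
P(+|D') = 15/100 = 3/20
P(+) = P(+|D)P(D) + P(+|D')P(D')
     = \frac{41}{50} × \frac{1}{500} + \frac{3}{20} × \frac{499}{500}
     = \frac{7567}{50000}
P(D|+) = P(+|D)P(D)/P(+) = \frac{82}{7567}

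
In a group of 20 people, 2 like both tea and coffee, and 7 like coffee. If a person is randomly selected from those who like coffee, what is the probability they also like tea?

P(A ∩ B) = 2/20 = 1/10
P(B) = 7/20
P(A|B) = P(A ∩ B) / P(B) = (1/10) / (7/20) = 2/7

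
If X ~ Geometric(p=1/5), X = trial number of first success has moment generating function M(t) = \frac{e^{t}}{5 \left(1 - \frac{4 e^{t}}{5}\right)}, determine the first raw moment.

To find E[X], compute M^(1)(0):
M^(1)(t) = \frac{e^{t}}{5 \left(1 - \frac{4 e^{t}}{5}\right)} + \frac{4 e^{2 t}}{25 \left(1 - \frac{4 e^{t}}{5}\right)^{2}}
M^(1)(0) = 5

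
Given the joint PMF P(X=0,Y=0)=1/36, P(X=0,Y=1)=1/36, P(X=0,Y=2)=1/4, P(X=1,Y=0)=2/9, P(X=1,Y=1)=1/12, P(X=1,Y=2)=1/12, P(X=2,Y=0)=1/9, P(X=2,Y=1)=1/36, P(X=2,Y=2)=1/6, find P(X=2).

P(X=2) = P(X=2,Y=0) + P(X=2,Y=1) + P(X=2,Y=2)
= 1/9 + 1/36 + 1/6
= 11/36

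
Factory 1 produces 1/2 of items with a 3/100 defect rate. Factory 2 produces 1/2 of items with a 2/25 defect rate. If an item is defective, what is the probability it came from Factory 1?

Using Bayes' theorem:
P(F1) = 1/2, P(D|F1) = 3/100
P(F2) = 1/2, P(D|F2) = 2/25
P(D) = P(D|F1)P(F1) + P(D|F2)P(F2)
     = \frac{11}{200}
P(F1|D) = P(D|F1)P(F1) / P(D)
= \frac{3}{11}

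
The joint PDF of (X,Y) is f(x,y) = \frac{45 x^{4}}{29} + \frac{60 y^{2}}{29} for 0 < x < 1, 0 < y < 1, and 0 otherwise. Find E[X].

E[X] = ∫_0^1 ∫_0^1 x × f(x,y) dy dx
= ∫_0^1 ∫_0^1 x × (\frac{45 x^{4}}{29} + \frac{60 y^{2}}{29}) dy dx
= \frac{35}{58}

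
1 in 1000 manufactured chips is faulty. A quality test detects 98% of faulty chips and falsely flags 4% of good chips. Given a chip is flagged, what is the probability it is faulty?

Let D = the rare event, + = positive/flagged.
P(D) = 1/1000
P(+|D) = 98/100 = 49/50
P(+|D') = 4/100 = 1/25
P(+) = P(+|D)P(D) + P(+|D')P(D')
     = \frac{49}{50} × \frac{1}{1000} + \frac{1}{25} × \frac{999}{1000}
     = \frac{2047}{50000}
P(D|+) = P(+|D)P(D)/P(+) = \frac{49}{2047}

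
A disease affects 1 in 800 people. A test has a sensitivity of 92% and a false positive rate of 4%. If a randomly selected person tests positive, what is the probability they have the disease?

Let D = the rare event, + = positive/flagged.
P(D) = 1/800
P(+|D) = 92/100 = 23/25
P(+|D') = 4/100 = 1/25
P(+) = P(+|D)P(D) + P(+|D')P(D')
     = \frac{23}{25} × \frac{1}{800} + \frac{1}{25} × \frac{799}{800}
     = \frac{411}{10000}
P(D|+) = P(+|D)P(D)/P(+) = \frac{23}{822}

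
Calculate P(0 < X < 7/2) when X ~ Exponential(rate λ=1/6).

P(0 < X < 7/2) = ∫_{0}^{7/2} f(x) dx
where f(x) = \frac{e^{- \frac{x}{6}}}{6}
= 1 - e^{- \frac{7}{12}}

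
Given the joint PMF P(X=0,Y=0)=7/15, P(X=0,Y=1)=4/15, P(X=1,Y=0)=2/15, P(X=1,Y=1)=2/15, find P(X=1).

P(X=1) = P(X=1,Y=0) + P(X=1,Y=1)
= 2/15 + 2/15
= 4/15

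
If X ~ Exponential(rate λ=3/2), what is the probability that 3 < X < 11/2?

P(3 < X < 11/2) = ∫_{3}^{11/2} f(x) dx
where f(x) = \frac{3 e^{- \frac{3 x}{2}}}{2}
= - \frac{1}{e^{\frac{33}{4}}} + e^{- \frac{9}{2}}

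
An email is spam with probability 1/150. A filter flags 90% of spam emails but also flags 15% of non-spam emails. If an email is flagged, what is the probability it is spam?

Let D = the rare event, + = positive/flagged.
P(D) = 1/150
P(+|D) = 90/100 = 9/10
P(+|D') = 15/100 = 3/20
P(+) = P(+|D)P(D) + P(+|D')P(D')
     = \frac{9}{10} × \frac{1}{150} + \frac{3}{20} × \frac{149}{150}
     = \frac{31}{200}
P(D|+) = P(+|D)P(D)/P(+) = \frac{6}{155}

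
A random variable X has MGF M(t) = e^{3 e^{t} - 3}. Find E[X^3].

To find E[X^3], compute M^(3)(0):
M^(1)(t) = 3 e^{t} e^{3 e^{t} - 3}
M^(2)(t) = 9 e^{2 t} e^{3 e^{t} - 3} + 3 e^{t} e^{3 e^{t} - 3}
M^(3)(t) = 27 e^{3 t} e^{3 e^{t} - 3} + 27 e^{2 t} e^{3 e^{t} - 3} + 3 e^{t} e^{3 e^{t} - 3}
M^(3)(0) = 57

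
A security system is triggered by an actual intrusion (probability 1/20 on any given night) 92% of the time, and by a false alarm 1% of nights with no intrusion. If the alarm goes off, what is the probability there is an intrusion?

Let D = the rare event, + = positive/flagged.
P(D) = 1/20
P(+|D) = 92/100 = 23/25
P(+|D') = 1/100
P(+) = P(+|D)P(D) + P(+|D')P(D')
     = \frac{23}{25} × \frac{1}{20} + \frac{1}{100} × \frac{19}{20}
     = \frac{111}{2000}
P(D|+) = P(+|D)P(D)/P(+) = \frac{92}{111}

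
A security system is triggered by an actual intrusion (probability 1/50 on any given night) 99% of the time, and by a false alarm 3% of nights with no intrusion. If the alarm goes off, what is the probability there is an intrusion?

Let D = the rare event, + = positive/flagged.
P(D) = 1/50
P(+|D) = 99/100
P(+|D') = 3/100
P(+) = P(+|D)P(D) + P(+|D')P(D')
     = \frac{99}{100} × \frac{1}{50} + \frac{3}{100} × \frac{49}{50}
     = \frac{123}{2500}
P(D|+) = P(+|D)P(D)/P(+) = \frac{33}{82}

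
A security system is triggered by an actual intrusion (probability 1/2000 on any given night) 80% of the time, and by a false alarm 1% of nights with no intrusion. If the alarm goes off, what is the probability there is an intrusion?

Let D = the rare event, + = positive/flagged.
P(D) = 1/2000
P(+|D) = 80/100 = 4/5
P(+|D') = 1/100
P(+) = P(+|D)P(D) + P(+|D')P(D')
     = \frac{4}{5} × \frac{1}{2000} + \frac{1}{100} × \frac{1999}{2000}
     = \frac{2079}{200000}
P(D|+) = P(+|D)P(D)/P(+) = \frac{80}{2079}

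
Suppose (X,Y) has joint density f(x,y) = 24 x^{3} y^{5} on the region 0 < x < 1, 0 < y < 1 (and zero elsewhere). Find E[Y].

E[Y] = ∫_0^1 ∫_0^1 y × f(x,y) dx dy
= \frac{6}{7}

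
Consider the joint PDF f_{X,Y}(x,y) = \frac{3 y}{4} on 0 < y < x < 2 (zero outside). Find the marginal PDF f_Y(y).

f_Y(y) = ∫_y^2 \frac{3 y}{4} dx = \frac{3 y \left(2 - y\right)}{4}
for 0 < y < 2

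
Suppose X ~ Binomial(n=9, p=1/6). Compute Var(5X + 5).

For X ~ Binomial(n=9, p=1/6):
Var(X) = \frac{5}{4}
Var(5X + 5) = (5)² × Var(X) = 25 × \frac{5}{4} = \frac{125}{4}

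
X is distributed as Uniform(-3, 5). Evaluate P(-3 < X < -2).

P(-3 < X < -2) = ∫_{-3}^{-2} f(x) dx
where f(x) = \frac{1}{8}
= \frac{1}{8}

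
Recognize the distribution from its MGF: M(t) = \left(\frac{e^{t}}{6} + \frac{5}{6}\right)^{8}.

The MGF M(t) = \left(\frac{e^{t}}{6} + \frac{5}{6}\right)^{8} is the standard form for the Binomial distribution.
Comparing with the known MGF formula identifies: Binomial(n=8, p=1/6)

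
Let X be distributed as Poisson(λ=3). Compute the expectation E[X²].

Using the identity E[X²] = Var(X) + (E[X])²:
E[X] = 3
Var(X) = 3
E[X²] = 3 + (3)²
= 12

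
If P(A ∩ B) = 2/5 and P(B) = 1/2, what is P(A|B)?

P(A|B) = P(A ∩ B) / P(B)
= (2/5) / (1/2)
= 4/5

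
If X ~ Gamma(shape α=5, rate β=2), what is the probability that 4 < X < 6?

P(4 < X < 6) = ∫_{4}^{6} f(x) dx
where f(x) = \frac{4 x^{4} e^{- 2 x}}{3}
= \frac{-1237 + 297 e^{4}}{e^{12}}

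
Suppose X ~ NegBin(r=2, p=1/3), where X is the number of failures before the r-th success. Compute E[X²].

Using the identity E[X²] = Var(X) + (E[X])²:
E[X] = 4
Var(X) = 12
E[X²] = 12 + (4)²
= 28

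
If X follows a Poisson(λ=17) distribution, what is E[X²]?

Using the identity E[X²] = Var(X) + (E[X])²:
E[X] = 17
Var(X) = 17
E[X²] = 17 + (17)²
= 306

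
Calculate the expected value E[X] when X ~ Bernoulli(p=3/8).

For X ~ Bernoulli(p=3/8), the expected value is:
E[X] = \frac{3}{8}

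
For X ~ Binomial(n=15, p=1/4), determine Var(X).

For X ~ Binomial(n=15, p=1/4):
Var(X) = \frac{45}{16}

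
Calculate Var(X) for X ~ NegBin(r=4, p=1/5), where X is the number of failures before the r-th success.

For X ~ NegBin(r=4, p=1/5), where X is the number of failures before the r-th success:
Var(X) = 80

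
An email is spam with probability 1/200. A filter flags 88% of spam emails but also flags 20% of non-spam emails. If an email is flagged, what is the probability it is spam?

Let D = the rare event, + = positive/flagged.
P(D) = 1/200
P(+|D) = 88/100 = 22/25
P(+|D') = 20/100 = 1/5
P(+) = P(+|D)P(D) + P(+|D')P(D')
     = \frac{22}{25} × \frac{1}{200} + \frac{1}{5} × \frac{199}{200}
     = \frac{1017}{5000}
P(D|+) = P(+|D)P(D)/P(+) = \frac{22}{1017}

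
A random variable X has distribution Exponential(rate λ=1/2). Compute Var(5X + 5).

For X ~ Exponential(rate λ=1/2):
Var(X) = 4
Var(5X + 5) = (5)² × Var(X) = 25 × 4 = 100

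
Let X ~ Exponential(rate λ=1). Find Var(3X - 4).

For X ~ Exponential(rate λ=1):
Var(X) = 1
Var(3X - 4) = (3)² × Var(X) = 9 × 1 = 9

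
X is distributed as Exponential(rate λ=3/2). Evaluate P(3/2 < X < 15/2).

P(3/2 < X < 15/2) = ∫_{3/2}^{15/2} f(x) dx
where f(x) = \frac{3 e^{- \frac{3 x}{2}}}{2}
= - \frac{1 - e^{9}}{e^{\frac{45}{4}}}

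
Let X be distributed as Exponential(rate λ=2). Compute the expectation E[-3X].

For X ~ Exponential(rate λ=2):
E[X] = \frac{1}{2}
E[-3X] = -3 × E[X] + 0 = - \frac{3}{2}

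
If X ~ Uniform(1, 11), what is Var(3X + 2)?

For X ~ Uniform(1, 11):
Var(X) = \frac{25}{3}
Var(3X + 2) = (3)² × Var(X) = 9 × \frac{25}{3} = 75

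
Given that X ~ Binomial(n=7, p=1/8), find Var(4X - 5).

For X ~ Binomial(n=7, p=1/8):
Var(X) = \frac{49}{64}
Var(4X - 5) = (4)² × Var(X) = 16 × \frac{49}{64} = \frac{49}{4}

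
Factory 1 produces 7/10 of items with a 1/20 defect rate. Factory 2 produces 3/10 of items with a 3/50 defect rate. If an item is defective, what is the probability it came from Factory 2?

Using Bayes' theorem:
P(F1) = 7/10, P(D|F1) = 1/20
P(F2) = 3/10, P(D|F2) = 3/50
P(D) = P(D|F1)P(F1) + P(D|F2)P(F2)
     = \frac{53}{1000}
P(F2|D) = P(D|F2)P(F2) / P(D)
= \frac{18}{53}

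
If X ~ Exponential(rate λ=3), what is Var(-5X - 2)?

For X ~ Exponential(rate λ=3):
Var(X) = \frac{1}{9}
Var(-5X - 2) = (-5)² × Var(X) = 25 × \frac{1}{9} = \frac{25}{9}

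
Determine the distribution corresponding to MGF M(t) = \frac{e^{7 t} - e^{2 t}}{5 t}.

The MGF M(t) = \frac{e^{7 t} - e^{2 t}}{5 t} is the standard form for the Uniform distribution.
Comparing with the known MGF formula identifies: Uniform(2, 7)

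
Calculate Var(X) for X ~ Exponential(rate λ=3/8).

For X ~ Exponential(rate λ=3/8):
Var(X) = \frac{64}{9}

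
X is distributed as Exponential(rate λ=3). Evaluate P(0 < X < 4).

P(0 < X < 4) = ∫_{0}^{4} f(x) dx
where f(x) = 3 e^{- 3 x}
= 1 - e^{-12}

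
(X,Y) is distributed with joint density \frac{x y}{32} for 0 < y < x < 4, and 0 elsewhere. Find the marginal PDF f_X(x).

f_X(x) = ∫_0^x \frac{x y}{32} dy = \frac{x^{3}}{64}
for 0 < x < 4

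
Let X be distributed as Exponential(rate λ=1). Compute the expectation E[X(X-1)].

E[X(X-1)] = E[X² - X] = E[X²] - E[X]
E[X] = 1
E[X²] = Var(X) + (E[X])² = 1 + (1)² = 2
E[X(X-1)] = 2 - 1 = 1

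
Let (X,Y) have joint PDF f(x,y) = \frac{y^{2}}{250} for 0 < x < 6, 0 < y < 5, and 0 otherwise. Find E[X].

f_X(x) = ∫_0^5 \frac{y^{2}}{250} dy = \frac{1}{6}
E[X] = ∫_0^6 x × (\frac{1}{6}) dx = 3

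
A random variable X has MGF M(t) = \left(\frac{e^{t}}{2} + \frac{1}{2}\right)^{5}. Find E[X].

To find E[X], compute M^(1)(0):
M^(1)(t) = \frac{5 \left(\frac{e^{t}}{2} + \frac{1}{2}\right)^{4} e^{t}}{2}
M^(1)(0) = \frac{5}{2}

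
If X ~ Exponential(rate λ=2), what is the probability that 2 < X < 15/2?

P(2 < X < 15/2) = ∫_{2}^{15/2} f(x) dx
where f(x) = 2 e^{- 2 x}
= - \frac{1 - e^{11}}{e^{15}}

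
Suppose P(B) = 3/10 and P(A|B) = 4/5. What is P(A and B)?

By definition, P(A|B) = P(A ∩ B) / P(B)
So P(A ∩ B) = P(A|B) × P(B)
= 4/5 × 3/10
= 6/25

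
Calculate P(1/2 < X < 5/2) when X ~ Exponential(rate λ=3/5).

P(1/2 < X < 5/2) = ∫_{1/2}^{5/2} f(x) dx
where f(x) = \frac{3 e^{- \frac{3 x}{5}}}{5}
= - \frac{1}{e^{\frac{3}{2}}} + e^{- \frac{3}{10}}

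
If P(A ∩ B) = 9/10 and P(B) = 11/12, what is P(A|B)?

P(A|B) = P(A ∩ B) / P(B)
= (9/10) / (11/12)
= 54/55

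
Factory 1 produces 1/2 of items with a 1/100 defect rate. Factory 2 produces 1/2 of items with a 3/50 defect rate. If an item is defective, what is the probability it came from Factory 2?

Using Bayes' theorem:
P(F1) = 1/2, P(D|F1) = 1/100
P(F2) = 1/2, P(D|F2) = 3/50
P(D) = P(D|F1)P(F1) + P(D|F2)P(F2)
     = \frac{7}{200}
P(F2|D) = P(D|F2)P(F2) / P(D)
= \frac{6}{7}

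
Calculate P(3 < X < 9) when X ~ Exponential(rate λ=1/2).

P(3 < X < 9) = ∫_{3}^{9} f(x) dx
where f(x) = \frac{e^{- \frac{x}{2}}}{2}
= - \frac{1 - e^{3}}{e^{\frac{9}{2}}}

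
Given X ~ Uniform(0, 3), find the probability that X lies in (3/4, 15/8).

P(3/4 < X < 15/8) = ∫_{3/4}^{15/8} f(x) dx
where f(x) = \frac{1}{3}
= \frac{3}{8}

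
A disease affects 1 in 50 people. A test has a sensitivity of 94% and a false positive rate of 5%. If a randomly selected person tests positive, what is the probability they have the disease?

Let D = the rare event, + = positive/flagged.
P(D) = 1/50
P(+|D) = 94/100 = 47/50
P(+|D') = 5/100 = 1/20
P(+) = P(+|D)P(D) + P(+|D')P(D')
     = \frac{47}{50} × \frac{1}{50} + \frac{1}{20} × \frac{49}{50}
     = \frac{339}{5000}
P(D|+) = P(+|D)P(D)/P(+) = \frac{94}{339}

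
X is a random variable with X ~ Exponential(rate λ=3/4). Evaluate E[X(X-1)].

E[X(X-1)] = E[X² - X] = E[X²] - E[X]
E[X] = \frac{4}{3}
E[X²] = Var(X) + (E[X])² = \frac{16}{9} + (\frac{4}{3})² = \frac{32}{9}
E[X(X-1)] = \frac{32}{9} - \frac{4}{3} = \frac{20}{9}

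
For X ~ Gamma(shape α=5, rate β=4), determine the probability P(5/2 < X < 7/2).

P(5/2 < X < 7/2) = ∫_{5/2}^{7/2} f(x) dx
where f(x) = \frac{128 x^{4} e^{- 4 x}}{3}
= \frac{-6513 + 1933 e^{4}}{3 e^{14}}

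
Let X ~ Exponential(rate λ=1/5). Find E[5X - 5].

For X ~ Exponential(rate λ=1/5):
E[X] = 5
E[5X - 5] = 5 × E[X] - 5 = 20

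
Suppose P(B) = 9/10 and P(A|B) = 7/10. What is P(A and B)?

By definition, P(A|B) = P(A ∩ B) / P(B)
So P(A ∩ B) = P(A|B) × P(B)
= 7/10 × 9/10
= 63/100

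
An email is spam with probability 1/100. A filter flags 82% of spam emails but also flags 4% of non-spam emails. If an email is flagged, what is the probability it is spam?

Let D = the rare event, + = positive/flagged.
P(D) = 1/100
P(+|D) = 82/100 = 41/50
P(+|D') = 4/100 = 1/25
P(+) = P(+|D)P(D) + P(+|D')P(D')
     = \frac{41}{50} × \frac{1}{100} + \frac{1}{25} × \frac{99}{100}
     = \frac{239}{5000}
P(D|+) = P(+|D)P(D)/P(+) = \frac{41}{239}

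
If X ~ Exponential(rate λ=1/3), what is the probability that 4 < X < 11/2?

P(4 < X < 11/2) = ∫_{4}^{11/2} f(x) dx
where f(x) = \frac{e^{- \frac{x}{3}}}{3}
= - \frac{1}{e^{\frac{11}{6}}} + e^{- \frac{4}{3}}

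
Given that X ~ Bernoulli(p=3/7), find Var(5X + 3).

For X ~ Bernoulli(p=3/7):
Var(X) = \frac{12}{49}
Var(5X + 3) = (5)² × Var(X) = 25 × \frac{12}{49} = \frac{300}{49}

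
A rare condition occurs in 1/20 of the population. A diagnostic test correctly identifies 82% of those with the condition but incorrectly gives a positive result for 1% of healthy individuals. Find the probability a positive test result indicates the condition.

Let D = the rare event, + = positive/flagged.
P(D) = 1/20
P(+|D) = 82/100 = 41/50
P(+|D') = 1/100
P(+) = P(+|D)P(D) + P(+|D')P(D')
     = \frac{41}{50} × \frac{1}{20} + \frac{1}{100} × \frac{19}{20}
     = \frac{101}{2000}
P(D|+) = P(+|D)P(D)/P(+) = \frac{82}{101}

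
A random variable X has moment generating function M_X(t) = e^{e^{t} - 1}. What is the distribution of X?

The MGF M(t) = e^{e^{t} - 1} is the standard form for the Poisson distribution.
Comparing with the known MGF formula identifies: Poisson(λ=1)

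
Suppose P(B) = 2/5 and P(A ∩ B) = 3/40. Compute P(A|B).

P(A|B) = P(A ∩ B) / P(B)
= (3/40) / (2/5)
= 3/16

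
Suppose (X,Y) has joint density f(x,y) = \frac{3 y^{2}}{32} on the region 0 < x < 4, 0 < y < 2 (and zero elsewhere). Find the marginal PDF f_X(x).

f_X(x) = ∫_0^2 f(x,y) dy
= ∫_0^2 \frac{3 y^{2}}{32} dy
= \frac{1}{4} for 0 < x < 4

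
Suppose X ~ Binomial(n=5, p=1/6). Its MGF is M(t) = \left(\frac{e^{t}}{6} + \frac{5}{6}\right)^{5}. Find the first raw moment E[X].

To find E[X], compute M^(1)(0):
M^(1)(t) = \frac{5 \left(\frac{e^{t}}{6} + \frac{5}{6}\right)^{4} e^{t}}{6}
M^(1)(0) = \frac{5}{6}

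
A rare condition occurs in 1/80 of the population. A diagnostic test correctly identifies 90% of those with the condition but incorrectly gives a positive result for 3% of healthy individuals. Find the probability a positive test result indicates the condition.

Let D = the rare event, + = positive/flagged.
P(D) = 1/80
P(+|D) = 90/100 = 9/10
P(+|D') = 3/100
P(+) = P(+|D)P(D) + P(+|D')P(D')
     = \frac{9}{10} × \frac{1}{80} + \frac{3}{100} × \frac{79}{80}
     = \frac{327}{8000}
P(D|+) = P(+|D)P(D)/P(+) = \frac{30}{109}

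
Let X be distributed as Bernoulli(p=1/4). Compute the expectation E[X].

For X ~ Bernoulli(p=1/4), the expected value is:
E[X] = \frac{1}{4}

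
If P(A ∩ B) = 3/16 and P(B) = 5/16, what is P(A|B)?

P(A|B) = P(A ∩ B) / P(B)
= (3/16) / (5/16)
= 3/5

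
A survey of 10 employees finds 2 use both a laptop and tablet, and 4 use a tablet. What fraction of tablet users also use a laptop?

P(A ∩ B) = 2/10 = 1/5
P(B) = 4/10 = 2/5
P(A|B) = P(A ∩ B) / P(B) = (1/5) / (2/5) = 1/2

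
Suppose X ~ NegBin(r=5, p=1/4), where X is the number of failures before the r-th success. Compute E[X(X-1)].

E[X(X-1)] = E[X² - X] = E[X²] - E[X]
E[X] = 15
E[X²] = Var(X) + (E[X])² = 60 + (15)² = 285
E[X(X-1)] = 285 - 15 = 270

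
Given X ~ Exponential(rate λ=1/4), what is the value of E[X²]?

Using the identity E[X²] = Var(X) + (E[X])²:
E[X] = 4
Var(X) = 16
E[X²] = 16 + (4)²
= 32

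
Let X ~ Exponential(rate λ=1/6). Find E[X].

For X ~ Exponential(rate λ=1/6), the expected value is:
E[X] = 6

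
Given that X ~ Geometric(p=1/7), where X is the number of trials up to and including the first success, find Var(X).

For X ~ Geometric(p=1/7), where X is the number of trials up to and including the first success:
Var(X) = 42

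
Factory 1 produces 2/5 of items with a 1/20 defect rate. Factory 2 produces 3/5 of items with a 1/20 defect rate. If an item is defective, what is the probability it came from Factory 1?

Using Bayes' theorem:
P(F1) = 2/5, P(D|F1) = 1/20
P(F2) = 3/5, P(D|F2) = 1/20
P(D) = P(D|F1)P(F1) + P(D|F2)P(F2)
     = \frac{1}{20}
P(F1|D) = P(D|F1)P(F1) / P(D)
= \frac{2}{5}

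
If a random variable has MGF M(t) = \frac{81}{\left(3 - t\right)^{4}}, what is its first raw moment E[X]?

To find E[X], compute M^(1)(0):
M^(1)(t) = \frac{324}{\left(3 - t\right)^{5}}
M^(1)(0) = \frac{4}{3}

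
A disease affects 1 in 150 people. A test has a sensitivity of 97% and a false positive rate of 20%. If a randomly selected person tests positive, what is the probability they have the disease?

Let D = the rare event, + = positive/flagged.
P(D) = 1/150
P(+|D) = 97/100
P(+|D') = 20/100 = 1/5
P(+) = P(+|D)P(D) + P(+|D')P(D')
     = \frac{97}{100} × \frac{1}{150} + \frac{1}{5} × \frac{149}{150}
     = \frac{3077}{15000}
P(D|+) = P(+|D)P(D)/P(+) = \frac{97}{3077}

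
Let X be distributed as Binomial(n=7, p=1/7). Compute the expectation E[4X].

For X ~ Binomial(n=7, p=1/7):
E[X] = 1
E[4X] = 4 × E[X] + 0 = 4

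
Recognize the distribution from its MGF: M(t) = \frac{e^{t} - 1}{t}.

The MGF M(t) = \frac{e^{t} - 1}{t} is the standard form for the Uniform distribution.
Comparing with the known MGF formula identifies: Uniform(0, 1)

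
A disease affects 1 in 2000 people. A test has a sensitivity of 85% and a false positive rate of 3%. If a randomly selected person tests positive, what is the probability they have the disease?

Let D = the rare event, + = positive/flagged.
P(D) = 1/2000
P(+|D) = 85/100 = 17/20
P(+|D') = 3/100
P(+) = P(+|D)P(D) + P(+|D')P(D')
     = \frac{17}{20} × \frac{1}{2000} + \frac{3}{100} × \frac{1999}{2000}
     = \frac{3041}{100000}
P(D|+) = P(+|D)P(D)/P(+) = \frac{85}{6082}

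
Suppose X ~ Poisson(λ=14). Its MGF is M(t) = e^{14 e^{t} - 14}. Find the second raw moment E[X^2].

To find E[X^2], compute M^(2)(0):
M^(1)(t) = 14 e^{t} e^{14 e^{t} - 14}
M^(2)(t) = 196 e^{2 t} e^{14 e^{t} - 14} + 14 e^{t} e^{14 e^{t} - 14}
M^(2)(0) = 210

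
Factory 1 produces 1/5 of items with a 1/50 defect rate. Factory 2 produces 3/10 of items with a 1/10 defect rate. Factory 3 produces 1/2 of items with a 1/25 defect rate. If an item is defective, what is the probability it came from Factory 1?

Using Bayes' theorem:
P(F1) = 1/5, P(D|F1) = 1/50
P(F2) = 3/10, P(D|F2) = 1/10
P(F3) = 1/2, P(D|F3) = 1/25
P(D) = P(D|F1)P(F1) + P(D|F2)P(F2) + P(D|F3)P(F3)
     = \frac{27}{500}
P(F1|D) = P(D|F1)P(F1) / P(D)
= \frac{2}{27}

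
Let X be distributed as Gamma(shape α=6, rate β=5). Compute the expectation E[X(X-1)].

E[X(X-1)] = E[X² - X] = E[X²] - E[X]
E[X] = \frac{6}{5}
E[X²] = Var(X) + (E[X])² = \frac{6}{25} + (\frac{6}{5})² = \frac{42}{25}
E[X(X-1)] = \frac{42}{25} - \frac{6}{5} = \frac{12}{25}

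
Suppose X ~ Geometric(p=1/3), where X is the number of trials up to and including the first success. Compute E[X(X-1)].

E[X(X-1)] = E[X² - X] = E[X²] - E[X]
E[X] = 3
E[X²] = Var(X) + (E[X])² = 6 + (3)² = 15
E[X(X-1)] = 15 - 3 = 12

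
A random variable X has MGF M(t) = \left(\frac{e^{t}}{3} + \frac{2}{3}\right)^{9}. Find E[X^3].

To find E[X^3], compute M^(3)(0):
M^(1)(t) = 3 \left(\frac{e^{t}}{3} + \frac{2}{3}\right)^{8} e^{t}
M^(2)(t) = 3 \left(\frac{e^{t}}{3} + \frac{2}{3}\right)^{8} e^{t} + 8 \left(\frac{e^{t}}{3} + \frac{2}{3}\right)^{7} e^{2 t}
M^(3)(t) = 3 \left(\frac{e^{t}}{3} + \frac{2}{3}\right)^{8} e^{t} + 24 \left(\frac{e^{t}}{3} + \frac{2}{3}\right)^{7} e^{2 t} + \frac{56 \left(\frac{e^{t}}{3} + \frac{2}{3}\right)^{6} e^{3 t}}{3}
M^(3)(0) = \frac{137}{3}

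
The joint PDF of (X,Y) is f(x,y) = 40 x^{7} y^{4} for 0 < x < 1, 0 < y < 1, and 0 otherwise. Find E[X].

E[X] = ∫_0^1 ∫_0^1 x × f(x,y) dy dx
= ∫_0^1 ∫_0^1 x × (40 x^{7} y^{4}) dy dx
= \frac{8}{9}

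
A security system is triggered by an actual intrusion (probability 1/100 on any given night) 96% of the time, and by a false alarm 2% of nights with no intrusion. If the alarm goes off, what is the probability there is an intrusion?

Let D = the rare event, + = positive/flagged.
P(D) = 1/100
P(+|D) = 96/100 = 24/25
P(+|D') = 2/100 = 1/50
P(+) = P(+|D)P(D) + P(+|D')P(D')
     = \frac{24}{25} × \frac{1}{100} + \frac{1}{50} × \frac{99}{100}
     = \frac{147}{5000}
P(D|+) = P(+|D)P(D)/P(+) = \frac{16}{49}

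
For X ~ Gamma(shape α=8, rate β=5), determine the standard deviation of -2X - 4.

For X ~ Gamma(shape α=8, rate β=5):
Var(X) = \frac{8}{25}
SD(X) = √(Var(X)) = √(\frac{8}{25}) = \frac{2 \sqrt{2}}{5}
SD(-2X - 4) = |-2| × SD(X) = 2 × \frac{2 \sqrt{2}}{5} = \frac{4 \sqrt{2}}{5}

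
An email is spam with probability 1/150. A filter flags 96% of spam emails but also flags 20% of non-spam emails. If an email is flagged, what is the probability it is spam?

Let D = the rare event, + = positive/flagged.
P(D) = 1/150
P(+|D) = 96/100 = 24/25
P(+|D') = 20/100 = 1/5
P(+) = P(+|D)P(D) + P(+|D')P(D')
     = \frac{24}{25} × \frac{1}{150} + \frac{1}{5} × \frac{149}{150}
     = \frac{769}{3750}
P(D|+) = P(+|D)P(D)/P(+) = \frac{24}{769}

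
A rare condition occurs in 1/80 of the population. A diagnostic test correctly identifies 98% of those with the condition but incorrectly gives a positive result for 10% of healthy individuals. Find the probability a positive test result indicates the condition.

Let D = the rare event, + = positive/flagged.
P(D) = 1/80
P(+|D) = 98/100 = 49/50
P(+|D') = 10/100 = 1/10
P(+) = P(+|D)P(D) + P(+|D')P(D')
     = \frac{49}{50} × \frac{1}{80} + \frac{1}{10} × \frac{79}{80}
     = \frac{111}{1000}
P(D|+) = P(+|D)P(D)/P(+) = \frac{49}{444}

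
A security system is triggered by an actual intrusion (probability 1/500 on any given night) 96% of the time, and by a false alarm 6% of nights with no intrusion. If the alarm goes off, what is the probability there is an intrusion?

Let D = the rare event, + = positive/flagged.
P(D) = 1/500
P(+|D) = 96/100 = 24/25
P(+|D') = 6/100 = 3/50
P(+) = P(+|D)P(D) + P(+|D')P(D')
     = \frac{24}{25} × \frac{1}{500} + \frac{3}{50} × \frac{499}{500}
     = \frac{309}{5000}
P(D|+) = P(+|D)P(D)/P(+) = \frac{16}{515}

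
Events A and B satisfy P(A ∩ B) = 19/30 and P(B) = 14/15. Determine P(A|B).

P(A|B) = P(A ∩ B) / P(B)
= (19/30) / (14/15)
= 19/28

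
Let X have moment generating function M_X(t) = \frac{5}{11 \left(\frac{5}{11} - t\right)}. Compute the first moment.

To find E[X], compute M^(1)(0):
M^(1)(t) = \frac{5}{11 \left(\frac{5}{11} - t\right)^{2}}
M^(1)(0) = \frac{11}{5}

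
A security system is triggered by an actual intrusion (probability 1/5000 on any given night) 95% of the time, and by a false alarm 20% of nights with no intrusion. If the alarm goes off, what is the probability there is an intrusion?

Let D = the rare event, + = positive/flagged.
P(D) = 1/5000
P(+|D) = 95/100 = 19/20
P(+|D') = 20/100 = 1/5
P(+) = P(+|D)P(D) + P(+|D')P(D')
     = \frac{19}{20} × \frac{1}{5000} + \frac{1}{5} × \frac{4999}{5000}
     = \frac{4003}{20000}
P(D|+) = P(+|D)P(D)/P(+) = \frac{19}{20015}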